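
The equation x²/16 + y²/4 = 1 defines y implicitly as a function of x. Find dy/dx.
Differentiate the relation implicitly: treat y = y(x) and apply the chain rule, so every y-derivative picks up a y' = dy/dx factor.

With everything moved to the left-hand side, differentiate term by term:
  d/dx[x^2/16] = x/8
  d/dx[y^2/4] = y·y'/2
  d/dx[-1] = 0

Separating the contributions that come from x directly and those that come through y:
  without y':      x/8
  multiplying y':  y/2

so (x/8) + (y/2)·y' = 0, and therefore
  dy/dx = -(x/8)/(y/2) = -x/(4y)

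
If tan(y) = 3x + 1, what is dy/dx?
Differentiate the relation implicitly: treat y = y(x) and apply the chain rule, so every y-derivative picks up a y' = dy/dx factor.

With everything moved to the left-hand side, differentiate term by term:
  d/dx[-3x] = -3
  d/dx[tan(y)] = y'(tan(y)^2 + 1)
  d/dx[-1] = 0

Separating the contributions that come from x directly and those that come through y:
  without y':      -3
  multiplying y':  tan(y)^2 + 1

so (-3) + (tan(y)^2 + 1)·y' = 0, and therefore
  dy/dx = -(-3)/(tan(y)^2 + 1) = 3cos(y)^2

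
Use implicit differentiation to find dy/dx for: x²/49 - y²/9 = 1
Apply d/dx to both sides, remembering that y depends on x. Each occurrence of y therefore brings in a y' = dy/dx via the chain rule.

With F(x, y) equal to the left-hand side minus the right, differentiate F term by term:
  d/dx[x^2/49] = 2x/49
  d/dx[-y^2/9] = -2y·y'/9
  d/dx[-1] = 0
Adding these up, d/dx[F] = 0 becomes
  (2x/49) + (-2y/9)·y' = 0,
so isolating y',
  dy/dx = -(2x/49)/(-2y/9) = 9x/(49y)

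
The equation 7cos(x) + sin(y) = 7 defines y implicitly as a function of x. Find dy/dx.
Apply d/dx to both sides, remembering that y depends on x. Each occurrence of y therefore brings in a y' = dy/dx via the chain rule.

With F(x, y) equal to the left-hand side minus the right, differentiate F term by term:
  d/dx[sin(y)] = y'·cos(y)
  d/dx[7cos(x)] = -7sin(x)
  d/dx[-7] = 0
Adding these up, d/dx[F] = 0 becomes
  (-7sin(x)) + (cos(y))·y' = 0,
so isolating y',
  dy/dx = -(-7sin(x))/(cos(y)) = 7sin(x)/cos(y)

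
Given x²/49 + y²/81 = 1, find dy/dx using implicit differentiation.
Differentiate both sides with respect to x, treating y as y(x). By the chain rule, any term containing y contributes a factor of y' = dy/dx when we differentiate it.

Move every term to one side and write the relation as F(x, y) = 0. Term by term,
  d/dx[x^2/49] = 2x/49
  d/dx[y^2/81] = 2y·y'/81
  d/dx[-1] = 0

The pieces without y' make up ∂F/∂x and the coefficient of y' is ∂F/∂y:
  ∂F/∂x = 2x/49,
  ∂F/∂y = 2y/81.

Since d/dx[F] = ∂F/∂x + (∂F/∂y)·y' = 0, solve for y':
  (∂F/∂y)·y' = -∂F/∂x
  dy/dx = -(∂F/∂x)/(∂F/∂y) = -(2x/49)/(2y/81) = -81x/(49y)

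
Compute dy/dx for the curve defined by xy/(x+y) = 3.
Differentiate the relation implicitly: treat y = y(x) and apply the chain rule, so every y-derivative picks up a y' = dy/dx factor.

With everything moved to the left-hand side, differentiate term by term:
  d/dx[xy/(x + y)] = xy(-y' - 1)/(x + y)^2 + x·y'/(x + y) + y/(x + y)
  d/dx[-3] = 0

Separating the contributions that come from x directly and those that come through y:
  without y':      -xy/(x + y)^2 + y/(x + y)
  multiplying y':  -xy/(x + y)^2 + x/(x + y)

so (-xy/(x + y)^2 + y/(x + y)) + (-xy/(x + y)^2 + x/(x + y))·y' = 0, and therefore
  dy/dx = -(-xy/(x + y)^2 + y/(x + y))/(-xy/(x + y)^2 + x/(x + y))
        = -(y^2/(x + y)^2)/(x^2/(x + y)^2) = -y^2/x^2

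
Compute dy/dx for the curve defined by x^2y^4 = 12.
Take d/dx of both sides. Since y is implicitly a function of x, the chain rule attaches a y' = dy/dx factor whenever we differentiate through y.

Set F(x, y) = (left side) − (right side), so the curve is F = 0. Differentiating each term of F:
  d/dx[x^2y^4] = 4x^2y^3·y' + 2xy^4
  d/dx[-12] = 0

Collecting, the y'-free part is the partial derivative in x and the y' coefficient is the partial derivative in y:
  ∂F/∂x = 2xy^4
  ∂F/∂y = 4x^2y^3

so d/dx[F(x, y(x))] = ∂F/∂x + (∂F/∂y)·y' = 0. Rearranging,
  dy/dx = -(∂F/∂x)/(∂F/∂y) = -(2xy^4)/(4x^2y^3) = -y/(2x)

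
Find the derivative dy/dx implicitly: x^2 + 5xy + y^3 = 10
Apply d/dx to both sides, remembering that y depends on x. Each occurrence of y therefore brings in a y' = dy/dx via the chain rule.

With F(x, y) equal to the left-hand side minus the right, differentiate F term by term:
  d/dx[x^2] = 2x
  d/dx[5xy] = 5x·y' + 5y
  d/dx[y^3] = 3y^2·y'
  d/dx[-10] = 0
Adding these up, d/dx[F] = 0 becomes
  (2x + 5y) + (5x + 3y^2)·y' = 0,
so isolating y',
  dy/dx = -(2x + 5y)/(5x + 3y^2) = (-2x - 5y)/(5x + 3y^2)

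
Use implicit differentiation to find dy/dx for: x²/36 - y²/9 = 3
Differentiate both sides with respect to x, treating y as y(x). By the chain rule, any term containing y contributes a factor of y' = dy/dx when we differentiate it.

Move every term to one side and write the relation as F(x, y) = 0. Term by term,
  d/dx[x^2/36] = x/18
  d/dx[-y^2/9] = -2y·y'/9
  d/dx[-3] = 0

The pieces without y' make up ∂F/∂x and the coefficient of y' is ∂F/∂y:
  ∂F/∂x = x/18,
  ∂F/∂y = -2y/9.

Since d/dx[F] = ∂F/∂x + (∂F/∂y)·y' = 0, solve for y':
  (∂F/∂y)·y' = -∂F/∂x
  dy/dx = -(∂F/∂x)/(∂F/∂y) = -(x/18)/(-2y/9) = x/(4y)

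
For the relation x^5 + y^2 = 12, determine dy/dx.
Differentiate the relation implicitly: treat y = y(x) and apply the chain rule, so every y-derivative picks up a y' = dy/dx factor.

With everything moved to the left-hand side, differentiate term by term:
  d/dx[x^5] = 5x^4
  d/dx[y^2] = 2y·y'
  d/dx[-12] = 0

Separating the contributions that come from x directly and those that come through y:
  without y':      5x^4
  multiplying y':  2y

so (5x^4) + (2y)·y' = 0, and therefore
  dy/dx = -(5x^4)/(2y) = -5x^4/(2y)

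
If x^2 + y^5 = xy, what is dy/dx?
Differentiate the relation implicitly: treat y = y(x) and apply the chain rule, so every y-derivative picks up a y' = dy/dx factor.

With everything moved to the left-hand side, differentiate term by term:
  d/dx[x^2] = 2x
  d/dx[-xy] = -x·y' - y
  d/dx[y^5] = 5y^4·y'

Separating the contributions that come from x directly and those that come through y:
  without y':      2x - y
  multiplying y':  -x + 5y^4

so (2x - y) + (-x + 5y^4)·y' = 0, and therefore
  dy/dx = -(2x - y)/(-x + 5y^4) = (2x - y)/(x - 5y^4)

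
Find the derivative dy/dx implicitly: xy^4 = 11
Apply d/dx to both sides, remembering that y depends on x. Each occurrence of y therefore brings in a y' = dy/dx via the chain rule.

With F(x, y) equal to the left-hand side minus the right, differentiate F term by term:
  d/dx[xy^4] = 4xy^3·y' + y^4
  d/dx[-11] = 0
Adding these up, d/dx[F] = 0 becomes
  (y^4) + (4xy^3)·y' = 0,
so isolating y',
  dy/dx = -(y^4)/(4xy^3) = -y/(4x)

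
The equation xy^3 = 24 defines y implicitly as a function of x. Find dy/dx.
Apply d/dx to both sides, remembering that y depends on x. Each occurrence of y therefore brings in a y' = dy/dx via the chain rule.

With F(x, y) equal to the left-hand side minus the right, differentiate F term by term:
  d/dx[xy^3] = 3xy^2·y' + y^3
  d/dx[-24] = 0
Adding these up, d/dx[F] = 0 becomes
  (y^3) + (3xy^2)·y' = 0,
so isolating y',
  dy/dx = -(y^3)/(3xy^2) = -y/(3x)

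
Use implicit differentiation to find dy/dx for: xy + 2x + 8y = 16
Take d/dx of both sides. Since y is implicitly a function of x, the chain rule attaches a y' = dy/dx factor whenever we differentiate through y.

Set F(x, y) = (left side) − (right side), so the curve is F = 0. Differentiating each term of F:
  d/dx[xy] = x·y' + y
  d/dx[2x] = 2
  d/dx[8y] = 8·y'
  d/dx[-16] = 0

Collecting, the y'-free part is the partial derivative in x and the y' coefficient is the partial derivative in y:
  ∂F/∂x = y + 2
  ∂F/∂y = x + 8

so d/dx[F(x, y(x))] = ∂F/∂x + (∂F/∂y)·y' = 0. Rearranging,
  dy/dx = -(∂F/∂x)/(∂F/∂y) = -(y + 2)/(x + 8) = (-y - 2)/(x + 8)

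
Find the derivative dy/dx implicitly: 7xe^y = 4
Differentiate the relation implicitly: treat y = y(x) and apply the chain rule, so every y-derivative picks up a y' = dy/dx factor.

With everything moved to the left-hand side, differentiate term by term:
  d/dx[7x·e^(y)] = 7x·y'·e^(y) + 7e^(y)
  d/dx[-4] = 0

Separating the contributions that come from x directly and those that come through y:
  without y':      7e^(y)
  multiplying y':  7x·e^(y)

so (7e^(y)) + (7x·e^(y))·y' = 0, and therefore
  dy/dx = -(7e^(y))/(7x·e^(y)) = -1/x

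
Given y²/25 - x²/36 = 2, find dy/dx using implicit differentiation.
Apply d/dx to both sides, remembering that y depends on x. Each occurrence of y therefore brings in a y' = dy/dx via the chain rule.

With F(x, y) equal to the left-hand side minus the right, differentiate F term by term:
  d/dx[-x^2/36] = -x/18
  d/dx[y^2/25] = 2y·y'/25
  d/dx[-2] = 0
Adding these up, d/dx[F] = 0 becomes
  (-x/18) + (2y/25)·y' = 0,
so isolating y',
  dy/dx = -(-x/18)/(2y/25) = 25x/(36y)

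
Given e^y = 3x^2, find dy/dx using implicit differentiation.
Differentiate the relation implicitly: treat y = y(x) and apply the chain rule, so every y-derivative picks up a y' = dy/dx factor.

With everything moved to the left-hand side, differentiate term by term:
  d/dx[-3x^2] = -6x
  d/dx[e^(y)] = y'·e^(y)

Separating the contributions that come from x directly and those that come through y:
  without y':      -6x
  multiplying y':  e^(y)

so (-6x) + (e^(y))·y' = 0, and therefore
  dy/dx = -(-6x)/(e^(y)) = 6x·e^(-y)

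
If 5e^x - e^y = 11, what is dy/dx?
Apply d/dx to both sides, remembering that y depends on x. Each occurrence of y therefore brings in a y' = dy/dx via the chain rule.

With F(x, y) equal to the left-hand side minus the right, differentiate F term by term:
  d/dx[5e^(x)] = 5e^(x)
  d/dx[-e^(y)] = -y'·e^(y)
  d/dx[-11] = 0
Adding these up, d/dx[F] = 0 becomes
  (5e^(x)) + (-e^(y))·y' = 0,
so isolating y',
  dy/dx = -(5e^(x))/(-e^(y)) = 5e^(x - y)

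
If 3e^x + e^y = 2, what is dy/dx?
Differentiate both sides with respect to x, treating y as y(x). By the chain rule, any term containing y contributes a factor of y' = dy/dx when we differentiate it.

Move every term to one side and write the relation as F(x, y) = 0. Term by term,
  d/dx[3e^(x)] = 3e^(x)
  d/dx[e^(y)] = y'·e^(y)
  d/dx[-2] = 0

The pieces without y' make up ∂F/∂x and the coefficient of y' is ∂F/∂y:
  ∂F/∂x = 3e^(x),
  ∂F/∂y = e^(y).

Since d/dx[F] = ∂F/∂x + (∂F/∂y)·y' = 0, solve for y':
  (∂F/∂y)·y' = -∂F/∂x
  dy/dx = -(∂F/∂x)/(∂F/∂y) = -(3e^(x))/(e^(y)) = -3e^(x - y)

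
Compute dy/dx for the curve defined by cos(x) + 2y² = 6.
Take d/dx of both sides. Since y is implicitly a function of x, the chain rule attaches a y' = dy/dx factor whenever we differentiate through y.

Set F(x, y) = (left side) − (right side), so the curve is F = 0. Differentiating each term of F:
  d/dx[2y^2] = 4y·y'
  d/dx[cos(x)] = -sin(x)
  d/dx[-6] = 0

Collecting, the y'-free part is the partial derivative in x and the y' coefficient is the partial derivative in y:
  ∂F/∂x = -sin(x)
  ∂F/∂y = 4y

so d/dx[F(x, y(x))] = ∂F/∂x + (∂F/∂y)·y' = 0. Rearranging,
  dy/dx = -(∂F/∂x)/(∂F/∂y) = -(-sin(x))/(4y) = sin(x)/(4y)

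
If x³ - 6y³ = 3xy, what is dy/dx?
Differentiate both sides with respect to x, treating y as y(x). By the chain rule, any term containing y contributes a factor of y' = dy/dx when we differentiate it.

Move every term to one side and write the relation as F(x, y) = 0. Term by term,
  d/dx[x^3] = 3x^2
  d/dx[-3xy] = -3x·y' - 3y
  d/dx[-6y^3] = -18y^2·y'

The pieces without y' make up ∂F/∂x and the coefficient of y' is ∂F/∂y:
  ∂F/∂x = 3x^2 - 3y,
  ∂F/∂y = -3x - 18y^2.

Since d/dx[F] = ∂F/∂x + (∂F/∂y)·y' = 0, solve for y':
  (∂F/∂y)·y' = -∂F/∂x
  dy/dx = -(∂F/∂x)/(∂F/∂y) = -(3x^2 - 3y)/(-3x - 18y^2) = (x^2 - y)/(x + 6y^2)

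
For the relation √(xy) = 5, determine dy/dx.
Differentiate both sides with respect to x, treating y as y(x). By the chain rule, any term containing y contributes a factor of y' = dy/dx when we differentiate it.

Move every term to one side and write the relation as F(x, y) = 0. Term by term,
  d/dx[√(xy)] = √(xy)(x·y'/2 + y/2)/(xy)
  d/dx[-5] = 0

The pieces without y' make up ∂F/∂x and the coefficient of y' is ∂F/∂y:
  ∂F/∂x = √(xy)/(2x),
  ∂F/∂y = √(xy)/(2y).

Since d/dx[F] = ∂F/∂x + (∂F/∂y)·y' = 0, solve for y':
  (∂F/∂y)·y' = -∂F/∂x
  dy/dx = -(∂F/∂x)/(∂F/∂y) = -(√(xy)/(2x))/(√(xy)/(2y)) = -y/x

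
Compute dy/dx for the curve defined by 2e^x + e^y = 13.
Apply d/dx to both sides, remembering that y depends on x. Each occurrence of y therefore brings in a y' = dy/dx via the chain rule.

With F(x, y) equal to the left-hand side minus the right, differentiate F term by term:
  d/dx[2e^(x)] = 2e^(x)
  d/dx[e^(y)] = y'·e^(y)
  d/dx[-13] = 0
Adding these up, d/dx[F] = 0 becomes
  (2e^(x)) + (e^(y))·y' = 0,
so isolating y',
  dy/dx = -(2e^(x))/(e^(y)) = -2e^(x - y)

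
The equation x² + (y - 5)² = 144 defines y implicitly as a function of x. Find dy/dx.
Apply d/dx to both sides, remembering that y depends on x. Each occurrence of y therefore brings in a y' = dy/dx via the chain rule.

With F(x, y) equal to the left-hand side minus the right, differentiate F term by term:
  d/dx[x^2] = 2x
  d/dx[(y - 5)^2] = 2·y'(y - 5)
  d/dx[-144] = 0
Adding these up, d/dx[F] = 0 becomes
  (2x) + (2y - 10)·y' = 0,
so isolating y',
  dy/dx = -(2x)/(2y - 10) = -x/(y - 5)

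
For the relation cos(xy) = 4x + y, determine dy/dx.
Differentiate the relation implicitly: treat y = y(x) and apply the chain rule, so every y-derivative picks up a y' = dy/dx factor.

With everything moved to the left-hand side, differentiate term by term:
  d/dx[-4x] = -4
  d/dx[-y] = -y'
  d/dx[cos(xy)] = -(x·y' + y)·sin(xy)

Separating the contributions that come from x directly and those that come through y:
  without y':      -y·sin(xy) - 4
  multiplying y':  -x·sin(xy) - 1

so (-y·sin(xy) - 4) + (-x·sin(xy) - 1)·y' = 0, and therefore
  dy/dx = -(-y·sin(xy) - 4)/(-x·sin(xy) - 1) = -(y·sin(xy) + 4)/(x·sin(xy) + 1)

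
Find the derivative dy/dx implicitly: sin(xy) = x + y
Differentiate the relation implicitly: treat y = y(x) and apply the chain rule, so every y-derivative picks up a y' = dy/dx factor.

With everything moved to the left-hand side, differentiate term by term:
  d/dx[-x] = -1
  d/dx[-y] = -y'
  d/dx[sin(xy)] = (x·y' + y)·cos(xy)

Separating the contributions that come from x directly and those that come through y:
  without y':      y·cos(xy) - 1
  multiplying y':  x·cos(xy) - 1

so (y·cos(xy) - 1) + (x·cos(xy) - 1)·y' = 0, and therefore
  dy/dx = -(y·cos(xy) - 1)/(x·cos(xy) - 1) = (-y·cos(xy) + 1)/(x·cos(xy) - 1)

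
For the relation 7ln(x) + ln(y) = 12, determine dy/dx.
Differentiate the relation implicitly: treat y = y(x) and apply the chain rule, so every y-derivative picks up a y' = dy/dx factor.

With everything moved to the left-hand side, differentiate term by term:
  d/dx[7ln(x)] = 7/x
  d/dx[ln(y)] = y'/y
  d/dx[-12] = 0

Separating the contributions that come from x directly and those that come through y:
  without y':      7/x
  multiplying y':  1/y

so (7/x) + (1/y)·y' = 0, and therefore
  dy/dx = -(7/x)/(1/y) = -7y/x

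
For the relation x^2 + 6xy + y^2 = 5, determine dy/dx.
Differentiate both sides with respect to x, treating y as y(x). By the chain rule, any term containing y contributes a factor of y' = dy/dx when we differentiate it.

Move every term to one side and write the relation as F(x, y) = 0. Term by term,
  d/dx[x^2] = 2x
  d/dx[6xy] = 6x·y' + 6y
  d/dx[y^2] = 2y·y'
  d/dx[-5] = 0

The pieces without y' make up ∂F/∂x and the coefficient of y' is ∂F/∂y:
  ∂F/∂x = 2x + 6y,
  ∂F/∂y = 6x + 2y.

Since d/dx[F] = ∂F/∂x + (∂F/∂y)·y' = 0, solve for y':
  (∂F/∂y)·y' = -∂F/∂x
  dy/dx = -(∂F/∂x)/(∂F/∂y) = -(2x + 6y)/(6x + 2y) = (-x - 3y)/(3x + y)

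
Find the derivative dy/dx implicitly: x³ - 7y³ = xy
Differentiate the relation implicitly: treat y = y(x) and apply the chain rule, so every y-derivative picks up a y' = dy/dx factor.

With everything moved to the left-hand side, differentiate term by term:
  d/dx[x^3] = 3x^2
  d/dx[-xy] = -x·y' - y
  d/dx[-7y^3] = -21y^2·y'

Separating the contributions that come from x directly and those that come through y:
  without y':      3x^2 - y
  multiplying y':  -x - 21y^2

so (3x^2 - y) + (-x - 21y^2)·y' = 0, and therefore
  dy/dx = -(3x^2 - y)/(-x - 21y^2) = (3x^2 - y)/(x + 21y^2)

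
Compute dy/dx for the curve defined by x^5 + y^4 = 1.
Differentiate the relation implicitly: treat y = y(x) and apply the chain rule, so every y-derivative picks up a y' = dy/dx factor.

With everything moved to the left-hand side, differentiate term by term:
  d/dx[x^5] = 5x^4
  d/dx[y^4] = 4y^3·y'
  d/dx[-1] = 0

Separating the contributions that come from x directly and those that come through y:
  without y':      5x^4
  multiplying y':  4y^3

so (5x^4) + (4y^3)·y' = 0, and therefore
  dy/dx = -(5x^4)/(4y^3) = -5x^4/(4y^3)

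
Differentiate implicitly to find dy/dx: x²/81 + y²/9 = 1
Take d/dx of both sides. Since y is implicitly a function of x, the chain rule attaches a y' = dy/dx factor whenever we differentiate through y.

Set F(x, y) = (left side) − (right side), so the curve is F = 0. Differentiating each term of F:
  d/dx[x^2/81] = 2x/81
  d/dx[y^2/9] = 2y·y'/9
  d/dx[-1] = 0

Collecting, the y'-free part is the partial derivative in x and the y' coefficient is the partial derivative in y:
  ∂F/∂x = 2x/81
  ∂F/∂y = 2y/9

so d/dx[F(x, y(x))] = ∂F/∂x + (∂F/∂y)·y' = 0. Rearranging,
  dy/dx = -(∂F/∂x)/(∂F/∂y) = -(2x/81)/(2y/9) = -x/(9y)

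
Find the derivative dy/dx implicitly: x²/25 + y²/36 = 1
Differentiate both sides with respect to x, treating y as y(x). By the chain rule, any term containing y contributes a factor of y' = dy/dx when we differentiate it.

Move every term to one side and write the relation as F(x, y) = 0. Term by term,
  d/dx[x^2/25] = 2x/25
  d/dx[y^2/36] = y·y'/18
  d/dx[-1] = 0

The pieces without y' make up ∂F/∂x and the coefficient of y' is ∂F/∂y:
  ∂F/∂x = 2x/25,
  ∂F/∂y = y/18.

Since d/dx[F] = ∂F/∂x + (∂F/∂y)·y' = 0, solve for y':
  (∂F/∂y)·y' = -∂F/∂x
  dy/dx = -(∂F/∂x)/(∂F/∂y) = -(2x/25)/(y/18) = -36x/(25y)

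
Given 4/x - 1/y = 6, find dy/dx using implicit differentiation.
Take d/dx of both sides. Since y is implicitly a function of x, the chain rule attaches a y' = dy/dx factor whenever we differentiate through y.

Set F(x, y) = (left side) − (right side), so the curve is F = 0. Differentiating each term of F:
  d/dx[-1/y] = y'/y^2
  d/dx[4/x] = -4/x^2
  d/dx[-6] = 0

Collecting, the y'-free part is the partial derivative in x and the y' coefficient is the partial derivative in y:
  ∂F/∂x = -4/x^2
  ∂F/∂y = y^(-2)

so d/dx[F(x, y(x))] = ∂F/∂x + (∂F/∂y)·y' = 0. Rearranging,
  dy/dx = -(∂F/∂x)/(∂F/∂y) = -(-4/x^2)/(y^(-2)) = 4y^2/x^2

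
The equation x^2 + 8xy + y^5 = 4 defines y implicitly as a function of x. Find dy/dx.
Apply d/dx to both sides, remembering that y depends on x. Each occurrence of y therefore brings in a y' = dy/dx via the chain rule.

With F(x, y) equal to the left-hand side minus the right, differentiate F term by term:
  d/dx[x^2] = 2x
  d/dx[8xy] = 8x·y' + 8y
  d/dx[y^5] = 5y^4·y'
  d/dx[-4] = 0
Adding these up, d/dx[F] = 0 becomes
  (2x + 8y) + (8x + 5y^4)·y' = 0,
so isolating y',
  dy/dx = -(2x + 8y)/(8x + 5y^4) = 2(-x - 4y)/(8x + 5y^4)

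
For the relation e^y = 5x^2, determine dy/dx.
Take d/dx of both sides. Since y is implicitly a function of x, the chain rule attaches a y' = dy/dx factor whenever we differentiate through y.

Set F(x, y) = (left side) − (right side), so the curve is F = 0. Differentiating each term of F:
  d/dx[-5x^2] = -10x
  d/dx[e^(y)] = y'·e^(y)

Collecting, the y'-free part is the partial derivative in x and the y' coefficient is the partial derivative in y:
  ∂F/∂x = -10x
  ∂F/∂y = e^(y)

so d/dx[F(x, y(x))] = ∂F/∂x + (∂F/∂y)·y' = 0. Rearranging,
  dy/dx = -(∂F/∂x)/(∂F/∂y) = -(-10x)/(e^(y)) = 10x·e^(-y)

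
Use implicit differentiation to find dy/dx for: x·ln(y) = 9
Differentiate the relation implicitly: treat y = y(x) and apply the chain rule, so every y-derivative picks up a y' = dy/dx factor.

With everything moved to the left-hand side, differentiate term by term:
  d/dx[x·ln(y)] = x·y'/y + ln(y)
  d/dx[-9] = 0

Separating the contributions that come from x directly and those that come through y:
  without y':      ln(y)
  multiplying y':  x/y

so (ln(y)) + (x/y)·y' = 0, and therefore
  dy/dx = -(ln(y))/(x/y) = -y·ln(y)/x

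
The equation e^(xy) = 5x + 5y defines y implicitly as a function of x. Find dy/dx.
Differentiate both sides with respect to x, treating y as y(x). By the chain rule, any term containing y contributes a factor of y' = dy/dx when we differentiate it.

Move every term to one side and write the relation as F(x, y) = 0. Term by term,
  d/dx[-5x] = -5
  d/dx[-5y] = -5·y'
  d/dx[e^(xy)] = (x·y' + y)·e^(xy)

The pieces without y' make up ∂F/∂x and the coefficient of y' is ∂F/∂y:
  ∂F/∂x = y·e^(xy) - 5,
  ∂F/∂y = x·e^(xy) - 5.

Since d/dx[F] = ∂F/∂x + (∂F/∂y)·y' = 0, solve for y':
  (∂F/∂y)·y' = -∂F/∂x
  dy/dx = -(∂F/∂x)/(∂F/∂y) = -(y·e^(xy) - 5)/(x·e^(xy) - 5) = (-y·e^(xy) + 5)/(x·e^(xy) - 5)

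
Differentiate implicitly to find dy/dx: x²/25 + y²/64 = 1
Differentiate both sides with respect to x, treating y as y(x). By the chain rule, any term containing y contributes a factor of y' = dy/dx when we differentiate it.

Move every term to one side and write the relation as F(x, y) = 0. Term by term,
  d/dx[x^2/25] = 2x/25
  d/dx[y^2/64] = y·y'/32
  d/dx[-1] = 0

The pieces without y' make up ∂F/∂x and the coefficient of y' is ∂F/∂y:
  ∂F/∂x = 2x/25,
  ∂F/∂y = y/32.

Since d/dx[F] = ∂F/∂x + (∂F/∂y)·y' = 0, solve for y':
  (∂F/∂y)·y' = -∂F/∂x
  dy/dx = -(∂F/∂x)/(∂F/∂y) = -(2x/25)/(y/32) = -64x/(25y)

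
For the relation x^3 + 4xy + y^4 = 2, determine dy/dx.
Take d/dx of both sides. Since y is implicitly a function of x, the chain rule attaches a y' = dy/dx factor whenever we differentiate through y.

Set F(x, y) = (left side) − (right side), so the curve is F = 0. Differentiating each term of F:
  d/dx[x^3] = 3x^2
  d/dx[4xy] = 4x·y' + 4y
  d/dx[y^4] = 4y^3·y'
  d/dx[-2] = 0

Collecting, the y'-free part is the partial derivative in x and the y' coefficient is the partial derivative in y:
  ∂F/∂x = 3x^2 + 4y
  ∂F/∂y = 4x + 4y^3

so d/dx[F(x, y(x))] = ∂F/∂x + (∂F/∂y)·y' = 0. Rearranging,
  dy/dx = -(∂F/∂x)/(∂F/∂y) = -(3x^2 + 4y)/(4x + 4y^3) = (-3x^2/4 - y)/(x + y^3)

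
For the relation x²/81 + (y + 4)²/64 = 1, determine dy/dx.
Differentiate both sides with respect to x, treating y as y(x). By the chain rule, any term containing y contributes a factor of y' = dy/dx when we differentiate it.

Move every term to one side and write the relation as F(x, y) = 0. Term by term,
  d/dx[x^2/81] = 2x/81
  d/dx[(y + 4)^2/64] = y'(y + 4)/32
  d/dx[-1] = 0

The pieces without y' make up ∂F/∂x and the coefficient of y' is ∂F/∂y:
  ∂F/∂x = 2x/81,
  ∂F/∂y = y/32 + 1/8.

Since d/dx[F] = ∂F/∂x + (∂F/∂y)·y' = 0, solve for y':
  (∂F/∂y)·y' = -∂F/∂x
  dy/dx = -(∂F/∂x)/(∂F/∂y) = -(2x/81)/(y/32 + 1/8)
        = -(2x/81)/((y + 4)/32) = -64x/(81y + 324)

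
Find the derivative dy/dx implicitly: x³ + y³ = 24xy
Differentiate both sides with respect to x, treating y as y(x). By the chain rule, any term containing y contributes a factor of y' = dy/dx when we differentiate it.

Move every term to one side and write the relation as F(x, y) = 0. Term by term,
  d/dx[x^3] = 3x^2
  d/dx[-24xy] = -24x·y' - 24y
  d/dx[y^3] = 3y^2·y'

The pieces without y' make up ∂F/∂x and the coefficient of y' is ∂F/∂y:
  ∂F/∂x = 3x^2 - 24y,
  ∂F/∂y = -24x + 3y^2.

Since d/dx[F] = ∂F/∂x + (∂F/∂y)·y' = 0, solve for y':
  (∂F/∂y)·y' = -∂F/∂x
  dy/dx = -(∂F/∂x)/(∂F/∂y) = -(3x^2 - 24y)/(-24x + 3y^2) = (x^2 - 8y)/(8x - y^2)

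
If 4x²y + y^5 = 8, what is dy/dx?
Apply d/dx to both sides, remembering that y depends on x. Each occurrence of y therefore brings in a y' = dy/dx via the chain rule.

With F(x, y) equal to the left-hand side minus the right, differentiate F term by term:
  d/dx[4x^2y] = 4x^2·y' + 8xy
  d/dx[y^5] = 5y^4·y'
  d/dx[-8] = 0
Adding these up, d/dx[F] = 0 becomes
  (8xy) + (4x^2 + 5y^4)·y' = 0,
so isolating y',
  dy/dx = -(8xy)/(4x^2 + 5y^4) = -8xy/(4x^2 + 5y^4)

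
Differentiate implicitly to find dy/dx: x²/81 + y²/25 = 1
Differentiate the relation implicitly: treat y = y(x) and apply the chain rule, so every y-derivative picks up a y' = dy/dx factor.

With everything moved to the left-hand side, differentiate term by term:
  d/dx[x^2/81] = 2x/81
  d/dx[y^2/25] = 2y·y'/25
  d/dx[-1] = 0

Separating the contributions that come from x directly and those that come through y:
  without y':      2x/81
  multiplying y':  2y/25

so (2x/81) + (2y/25)·y' = 0, and therefore
  dy/dx = -(2x/81)/(2y/25) = -25x/(81y)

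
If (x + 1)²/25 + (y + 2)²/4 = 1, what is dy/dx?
Take d/dx of both sides. Since y is implicitly a function of x, the chain rule attaches a y' = dy/dx factor whenever we differentiate through y.

Set F(x, y) = (left side) − (right side), so the curve is F = 0. Differentiating each term of F:
  d/dx[(x + 1)^2/25] = 2x/25 + 2/25
  d/dx[(y + 2)^2/4] = y'(y + 2)/2
  d/dx[-1] = 0

Collecting, the y'-free part is the partial derivative in x and the y' coefficient is the partial derivative in y:
  ∂F/∂x = 2x/25 + 2/25
  ∂F/∂y = y/2 + 1

so d/dx[F(x, y(x))] = ∂F/∂x + (∂F/∂y)·y' = 0. Rearranging,
  dy/dx = -(∂F/∂x)/(∂F/∂y) = -(2x/25 + 2/25)/(y/2 + 1)
        = -(2(x + 1)/25)/((y + 2)/2) = 4(-x - 1)/(25(y + 2))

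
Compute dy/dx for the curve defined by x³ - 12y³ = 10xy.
Apply d/dx to both sides, remembering that y depends on x. Each occurrence of y therefore brings in a y' = dy/dx via the chain rule.

With F(x, y) equal to the left-hand side minus the right, differentiate F term by term:
  d/dx[x^3] = 3x^2
  d/dx[-10xy] = -10x·y' - 10y
  d/dx[-12y^3] = -36y^2·y'
Adding these up, d/dx[F] = 0 becomes
  (3x^2 - 10y) + (-10x - 36y^2)·y' = 0,
so isolating y',
  dy/dx = -(3x^2 - 10y)/(-10x - 36y^2) = (3x^2 - 10y)/(2(5x + 18y^2))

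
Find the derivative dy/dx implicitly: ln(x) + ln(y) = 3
Differentiate both sides with respect to x, treating y as y(x). By the chain rule, any term containing y contributes a factor of y' = dy/dx when we differentiate it.

Move every term to one side and write the relation as F(x, y) = 0. Term by term,
  d/dx[ln(x)] = 1/x
  d/dx[ln(y)] = y'/y
  d/dx[-3] = 0

The pieces without y' make up ∂F/∂x and the coefficient of y' is ∂F/∂y:
  ∂F/∂x = 1/x,
  ∂F/∂y = 1/y.

Since d/dx[F] = ∂F/∂x + (∂F/∂y)·y' = 0, solve for y':
  (∂F/∂y)·y' = -∂F/∂x
  dy/dx = -(∂F/∂x)/(∂F/∂y) = -(1/x)/(1/y) = -y/x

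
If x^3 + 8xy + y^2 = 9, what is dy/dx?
Differentiate both sides with respect to x, treating y as y(x). By the chain rule, any term containing y contributes a factor of y' = dy/dx when we differentiate it.

Move every term to one side and write the relation as F(x, y) = 0. Term by term,
  d/dx[x^3] = 3x^2
  d/dx[8xy] = 8x·y' + 8y
  d/dx[y^2] = 2y·y'
  d/dx[-9] = 0

The pieces without y' make up ∂F/∂x and the coefficient of y' is ∂F/∂y:
  ∂F/∂x = 3x^2 + 8y,
  ∂F/∂y = 8x + 2y.

Since d/dx[F] = ∂F/∂x + (∂F/∂y)·y' = 0, solve for y':
  (∂F/∂y)·y' = -∂F/∂x
  dy/dx = -(∂F/∂x)/(∂F/∂y) = -(3x^2 + 8y)/(8x + 2y) = (-3x^2 - 8y)/(2(4x + y))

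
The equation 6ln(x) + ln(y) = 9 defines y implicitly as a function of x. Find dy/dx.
Differentiate the relation implicitly: treat y = y(x) and apply the chain rule, so every y-derivative picks up a y' = dy/dx factor.

With everything moved to the left-hand side, differentiate term by term:
  d/dx[6ln(x)] = 6/x
  d/dx[ln(y)] = y'/y
  d/dx[-9] = 0

Separating the contributions that come from x directly and those that come through y:
  without y':      6/x
  multiplying y':  1/y

so (6/x) + (1/y)·y' = 0, and therefore
  dy/dx = -(6/x)/(1/y) = -6y/x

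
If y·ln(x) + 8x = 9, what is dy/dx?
Differentiate both sides with respect to x, treating y as y(x). By the chain rule, any term containing y contributes a factor of y' = dy/dx when we differentiate it.

Move every term to one side and write the relation as F(x, y) = 0. Term by term,
  d/dx[8x] = 8
  d/dx[y·ln(x)] = y'·ln(x) + y/x
  d/dx[-9] = 0

The pieces without y' make up ∂F/∂x and the coefficient of y' is ∂F/∂y:
  ∂F/∂x = 8 + y/x,
  ∂F/∂y = ln(x).

Since d/dx[F] = ∂F/∂x + (∂F/∂y)·y' = 0, solve for y':
  (∂F/∂y)·y' = -∂F/∂x
  dy/dx = -(∂F/∂x)/(∂F/∂y) = -(8 + y/x)/(ln(x))
        = -((8x + y)/x)/(ln(x)) = (-8x - y)/(x·ln(x))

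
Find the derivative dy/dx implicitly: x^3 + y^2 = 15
Differentiate the relation implicitly: treat y = y(x) and apply the chain rule, so every y-derivative picks up a y' = dy/dx factor.

With everything moved to the left-hand side, differentiate term by term:
  d/dx[x^3] = 3x^2
  d/dx[y^2] = 2y·y'
  d/dx[-15] = 0

Separating the contributions that come from x directly and those that come through y:
  without y':      3x^2
  multiplying y':  2y

so (3x^2) + (2y)·y' = 0, and therefore
  dy/dx = -(3x^2)/(2y) = -3x^2/(2y)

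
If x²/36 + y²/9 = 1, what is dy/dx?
Differentiate both sides with respect to x, treating y as y(x). By the chain rule, any term containing y contributes a factor of y' = dy/dx when we differentiate it.

Move every term to one side and write the relation as F(x, y) = 0. Term by term,
  d/dx[x^2/36] = x/18
  d/dx[y^2/9] = 2y·y'/9
  d/dx[-1] = 0

The pieces without y' make up ∂F/∂x and the coefficient of y' is ∂F/∂y:
  ∂F/∂x = x/18,
  ∂F/∂y = 2y/9.

Since d/dx[F] = ∂F/∂x + (∂F/∂y)·y' = 0, solve for y':
  (∂F/∂y)·y' = -∂F/∂x
  dy/dx = -(∂F/∂x)/(∂F/∂y) = -(x/18)/(2y/9) = -x/(4y)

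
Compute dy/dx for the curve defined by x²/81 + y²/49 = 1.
Take d/dx of both sides. Since y is implicitly a function of x, the chain rule attaches a y' = dy/dx factor whenever we differentiate through y.

Set F(x, y) = (left side) − (right side), so the curve is F = 0. Differentiating each term of F:
  d/dx[x^2/81] = 2x/81
  d/dx[y^2/49] = 2y·y'/49
  d/dx[-1] = 0

Collecting, the y'-free part is the partial derivative in x and the y' coefficient is the partial derivative in y:
  ∂F/∂x = 2x/81
  ∂F/∂y = 2y/49

so d/dx[F(x, y(x))] = ∂F/∂x + (∂F/∂y)·y' = 0. Rearranging,
  dy/dx = -(∂F/∂x)/(∂F/∂y) = -(2x/81)/(2y/49) = -49x/(81y)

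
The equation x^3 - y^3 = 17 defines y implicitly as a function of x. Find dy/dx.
Differentiate the relation implicitly: treat y = y(x) and apply the chain rule, so every y-derivative picks up a y' = dy/dx factor.

With everything moved to the left-hand side, differentiate term by term:
  d/dx[x^3] = 3x^2
  d/dx[-y^3] = -3y^2·y'
  d/dx[-17] = 0

Separating the contributions that come from x directly and those that come through y:
  without y':      3x^2
  multiplying y':  -3y^2

so (3x^2) + (-3y^2)·y' = 0, and therefore
  dy/dx = -(3x^2)/(-3y^2) = x^2/y^2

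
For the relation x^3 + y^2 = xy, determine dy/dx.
Differentiate the relation implicitly: treat y = y(x) and apply the chain rule, so every y-derivative picks up a y' = dy/dx factor.

With everything moved to the left-hand side, differentiate term by term:
  d/dx[x^3] = 3x^2
  d/dx[-xy] = -x·y' - y
  d/dx[y^2] = 2y·y'

Separating the contributions that come from x directly and those that come through y:
  without y':      3x^2 - y
  multiplying y':  -x + 2y

so (3x^2 - y) + (-x + 2y)·y' = 0, and therefore
  dy/dx = -(3x^2 - y)/(-x + 2y) = (3x^2 - y)/(x - 2y)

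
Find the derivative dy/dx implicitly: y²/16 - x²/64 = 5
Apply d/dx to both sides, remembering that y depends on x. Each occurrence of y therefore brings in a y' = dy/dx via the chain rule.

With F(x, y) equal to the left-hand side minus the right, differentiate F term by term:
  d/dx[-x^2/64] = -x/32
  d/dx[y^2/16] = y·y'/8
  d/dx[-5] = 0
Adding these up, d/dx[F] = 0 becomes
  (-x/32) + (y/8)·y' = 0,
so isolating y',
  dy/dx = -(-x/32)/(y/8) = x/(4y)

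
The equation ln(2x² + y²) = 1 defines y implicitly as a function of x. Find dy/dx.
Take d/dx of both sides. Since y is implicitly a function of x, the chain rule attaches a y' = dy/dx factor whenever we differentiate through y.

Set F(x, y) = (left side) − (right side), so the curve is F = 0. Differentiating each term of F:
  d/dx[ln(2x^2 + y^2)] = (4x + 2y·y')/(2x^2 + y^2)
  d/dx[-1] = 0

Collecting, the y'-free part is the partial derivative in x and the y' coefficient is the partial derivative in y:
  ∂F/∂x = 4x/(2x^2 + y^2)
  ∂F/∂y = 2y/(2x^2 + y^2)

so d/dx[F(x, y(x))] = ∂F/∂x + (∂F/∂y)·y' = 0. Rearranging,
  dy/dx = -(∂F/∂x)/(∂F/∂y) = -(4x/(2x^2 + y^2))/(2y/(2x^2 + y^2)) = -2x/y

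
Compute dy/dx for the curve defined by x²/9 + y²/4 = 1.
Differentiate the relation implicitly: treat y = y(x) and apply the chain rule, so every y-derivative picks up a y' = dy/dx factor.

With everything moved to the left-hand side, differentiate term by term:
  d/dx[x^2/9] = 2x/9
  d/dx[y^2/4] = y·y'/2
  d/dx[-1] = 0

Separating the contributions that come from x directly and those that come through y:
  without y':      2x/9
  multiplying y':  y/2

so (2x/9) + (y/2)·y' = 0, and therefore
  dy/dx = -(2x/9)/(y/2) = -4x/(9y)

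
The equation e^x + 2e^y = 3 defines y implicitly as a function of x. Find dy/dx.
Take d/dx of both sides. Since y is implicitly a function of x, the chain rule attaches a y' = dy/dx factor whenever we differentiate through y.

Set F(x, y) = (left side) − (right side), so the curve is F = 0. Differentiating each term of F:
  d/dx[e^(x)] = e^(x)
  d/dx[2e^(y)] = 2·y'·e^(y)
  d/dx[-3] = 0

Collecting, the y'-free part is the partial derivative in x and the y' coefficient is the partial derivative in y:
  ∂F/∂x = e^(x)
  ∂F/∂y = 2e^(y)

so d/dx[F(x, y(x))] = ∂F/∂x + (∂F/∂y)·y' = 0. Rearranging,
  dy/dx = -(∂F/∂x)/(∂F/∂y) = -(e^(x))/(2e^(y)) = -e^(x - y)/2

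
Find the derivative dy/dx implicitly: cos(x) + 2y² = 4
Take d/dx of both sides. Since y is implicitly a function of x, the chain rule attaches a y' = dy/dx factor whenever we differentiate through y.

Set F(x, y) = (left side) − (right side), so the curve is F = 0. Differentiating each term of F:
  d/dx[2y^2] = 4y·y'
  d/dx[cos(x)] = -sin(x)
  d/dx[-4] = 0

Collecting, the y'-free part is the partial derivative in x and the y' coefficient is the partial derivative in y:
  ∂F/∂x = -sin(x)
  ∂F/∂y = 4y

so d/dx[F(x, y(x))] = ∂F/∂x + (∂F/∂y)·y' = 0. Rearranging,
  dy/dx = -(∂F/∂x)/(∂F/∂y) = -(-sin(x))/(4y) = sin(x)/(4y)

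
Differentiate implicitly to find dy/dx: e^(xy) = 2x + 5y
Differentiate the relation implicitly: treat y = y(x) and apply the chain rule, so every y-derivative picks up a y' = dy/dx factor.

With everything moved to the left-hand side, differentiate term by term:
  d/dx[-2x] = -2
  d/dx[-5y] = -5·y'
  d/dx[e^(xy)] = (x·y' + y)·e^(xy)

Separating the contributions that come from x directly and those that come through y:
  without y':      y·e^(xy) - 2
  multiplying y':  x·e^(xy) - 5

so (y·e^(xy) - 2) + (x·e^(xy) - 5)·y' = 0, and therefore
  dy/dx = -(y·e^(xy) - 2)/(x·e^(xy) - 5) = (-y·e^(xy) + 2)/(x·e^(xy) - 5)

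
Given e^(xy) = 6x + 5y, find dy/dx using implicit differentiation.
Differentiate both sides with respect to x, treating y as y(x). By the chain rule, any term containing y contributes a factor of y' = dy/dx when we differentiate it.

Move every term to one side and write the relation as F(x, y) = 0. Term by term,
  d/dx[-6x] = -6
  d/dx[-5y] = -5·y'
  d/dx[e^(xy)] = (x·y' + y)·e^(xy)

The pieces without y' make up ∂F/∂x and the coefficient of y' is ∂F/∂y:
  ∂F/∂x = y·e^(xy) - 6,
  ∂F/∂y = x·e^(xy) - 5.

Since d/dx[F] = ∂F/∂x + (∂F/∂y)·y' = 0, solve for y':
  (∂F/∂y)·y' = -∂F/∂x
  dy/dx = -(∂F/∂x)/(∂F/∂y) = -(y·e^(xy) - 6)/(x·e^(xy) - 5) = (-y·e^(xy) + 6)/(x·e^(xy) - 5)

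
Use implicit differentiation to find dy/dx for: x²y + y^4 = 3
Apply d/dx to both sides, remembering that y depends on x. Each occurrence of y therefore brings in a y' = dy/dx via the chain rule.

With F(x, y) equal to the left-hand side minus the right, differentiate F term by term:
  d/dx[x^2y] = x^2·y' + 2xy
  d/dx[y^4] = 4y^3·y'
  d/dx[-3] = 0
Adding these up, d/dx[F] = 0 becomes
  (2xy) + (x^2 + 4y^3)·y' = 0,
so isolating y',
  dy/dx = -(2xy)/(x^2 + 4y^3) = -2xy/(x^2 + 4y^3)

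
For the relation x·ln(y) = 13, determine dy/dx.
Take d/dx of both sides. Since y is implicitly a function of x, the chain rule attaches a y' = dy/dx factor whenever we differentiate through y.

Set F(x, y) = (left side) − (right side), so the curve is F = 0. Differentiating each term of F:
  d/dx[x·ln(y)] = x·y'/y + ln(y)
  d/dx[-13] = 0

Collecting, the y'-free part is the partial derivative in x and the y' coefficient is the partial derivative in y:
  ∂F/∂x = ln(y)
  ∂F/∂y = x/y

so d/dx[F(x, y(x))] = ∂F/∂x + (∂F/∂y)·y' = 0. Rearranging,
  dy/dx = -(∂F/∂x)/(∂F/∂y) = -(ln(y))/(x/y) = -y·ln(y)/x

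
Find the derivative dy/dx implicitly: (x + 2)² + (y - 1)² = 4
Take d/dx of both sides. Since y is implicitly a function of x, the chain rule attaches a y' = dy/dx factor whenever we differentiate through y.

Set F(x, y) = (left side) − (right side), so the curve is F = 0. Differentiating each term of F:
  d/dx[(x + 2)^2] = 2x + 4
  d/dx[(y - 1)^2] = 2·y'(y - 1)
  d/dx[-4] = 0

Collecting, the y'-free part is the partial derivative in x and the y' coefficient is the partial derivative in y:
  ∂F/∂x = 2x + 4
  ∂F/∂y = 2y - 2

so d/dx[F(x, y(x))] = ∂F/∂x + (∂F/∂y)·y' = 0. Rearranging,
  dy/dx = -(∂F/∂x)/(∂F/∂y) = -(2x + 4)/(2y - 2) = (-x - 2)/(y - 1)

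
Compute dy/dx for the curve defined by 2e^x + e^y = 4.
Differentiate the relation implicitly: treat y = y(x) and apply the chain rule, so every y-derivative picks up a y' = dy/dx factor.

With everything moved to the left-hand side, differentiate term by term:
  d/dx[2e^(x)] = 2e^(x)
  d/dx[e^(y)] = y'·e^(y)
  d/dx[-4] = 0

Separating the contributions that come from x directly and those that come through y:
  without y':      2e^(x)
  multiplying y':  e^(y)

so (2e^(x)) + (e^(y))·y' = 0, and therefore
  dy/dx = -(2e^(x))/(e^(y)) = -2e^(x - y)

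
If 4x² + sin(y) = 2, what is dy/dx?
Take d/dx of both sides. Since y is implicitly a function of x, the chain rule attaches a y' = dy/dx factor whenever we differentiate through y.

Set F(x, y) = (left side) − (right side), so the curve is F = 0. Differentiating each term of F:
  d/dx[4x^2] = 8x
  d/dx[sin(y)] = y'·cos(y)
  d/dx[-2] = 0

Collecting, the y'-free part is the partial derivative in x and the y' coefficient is the partial derivative in y:
  ∂F/∂x = 8x
  ∂F/∂y = cos(y)

so d/dx[F(x, y(x))] = ∂F/∂x + (∂F/∂y)·y' = 0. Rearranging,
  dy/dx = -(∂F/∂x)/(∂F/∂y) = -(8x)/(cos(y)) = -8x/cos(y)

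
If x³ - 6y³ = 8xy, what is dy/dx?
Take d/dx of both sides. Since y is implicitly a function of x, the chain rule attaches a y' = dy/dx factor whenever we differentiate through y.

Set F(x, y) = (left side) − (right side), so the curve is F = 0. Differentiating each term of F:
  d/dx[x^3] = 3x^2
  d/dx[-8xy] = -8x·y' - 8y
  d/dx[-6y^3] = -18y^2·y'

Collecting, the y'-free part is the partial derivative in x and the y' coefficient is the partial derivative in y:
  ∂F/∂x = 3x^2 - 8y
  ∂F/∂y = -8x - 18y^2

so d/dx[F(x, y(x))] = ∂F/∂x + (∂F/∂y)·y' = 0. Rearranging,
  dy/dx = -(∂F/∂x)/(∂F/∂y) = -(3x^2 - 8y)/(-8x - 18y^2) = (3x^2 - 8y)/(2(4x + 9y^2))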